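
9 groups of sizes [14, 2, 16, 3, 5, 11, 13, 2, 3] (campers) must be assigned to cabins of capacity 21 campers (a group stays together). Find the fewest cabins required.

Total = 16 + 14 + 13 + 11 + 5 + 3 + 3 + 2 + 2 = 69 campers.
Lower bound: ⌈69/21⌉ = 4 cabins.
A packing using 4 cabins:
  cabin 1: 16 + 5 = 21
  cabin 2: 14 + 3 + 3 = 20
  cabin 3: 13 + 2 + 2 = 17
  cabin 4: 11 = 11
This matches the lower bound, so 4 is optimal.

4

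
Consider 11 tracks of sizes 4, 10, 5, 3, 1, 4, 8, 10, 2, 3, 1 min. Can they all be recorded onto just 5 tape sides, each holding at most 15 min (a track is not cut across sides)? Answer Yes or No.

Yes

A valid assignment using 4 tape sides:
  side 1: 10 + 5 = 15
  side 2: 10 + 4 + 1 = 15
  side 3: 8 + 4 + 3 = 15
  side 4: 3 + 2 + 1 = 6
That uses only 4 ≤ 5, so 5 tape sides are enough.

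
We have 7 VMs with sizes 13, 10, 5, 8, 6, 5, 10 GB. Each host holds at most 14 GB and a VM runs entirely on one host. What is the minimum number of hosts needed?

5

Total = 13 + 10 + 10 + 8 + 6 + 5 + 5 = 57 GB.
Lower bound: ⌈57/14⌉ = 5 hosts.
A packing using 5 hosts:
  host 1: 13 = 13
  host 2: 10 = 10
  host 3: 10 = 10
  host 4: 8 + 6 = 14
  host 5: 5 + 5 = 10
This matches the lower bound, so 5 is optimal.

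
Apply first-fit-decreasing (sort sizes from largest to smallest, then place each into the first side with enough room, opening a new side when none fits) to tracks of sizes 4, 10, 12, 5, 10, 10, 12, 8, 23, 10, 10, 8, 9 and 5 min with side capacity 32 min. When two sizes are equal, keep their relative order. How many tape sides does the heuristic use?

5

Sorted descending: 23, 12, 12, 10, 10, 10, 10, 10, 9, 8, 8, 5, 5, 4.
  23 → side 1 (new)  [load 23/32]
  12 → side 2 (new)  [load 12/32]
  12 → side 2  [load 24/32]
  10 → side 3 (new)  [load 10/32]
  10 → side 3  [load 20/32]
  10 → side 3  [load 30/32]
  10 → side 4 (new)  [load 10/32]
  10 → side 4  [load 20/32]
  9 → side 1  [load 32/32]
  8 → side 2  [load 32/32]
  8 → side 4  [load 28/32]
  5 → side 5 (new)  [load 5/32]
  5 → side 5  [load 10/32]
  4 → side 4  [load 32/32]
5 tape sides opened.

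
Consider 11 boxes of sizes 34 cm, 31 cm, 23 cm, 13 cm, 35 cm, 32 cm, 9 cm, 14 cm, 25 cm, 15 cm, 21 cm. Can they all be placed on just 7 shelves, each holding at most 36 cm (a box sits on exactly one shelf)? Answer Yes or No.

Total = 252 cm; ⌈252/36⌉ = 7.
The bound of 7 does not rule out 7, but exhaustive search shows no assignment into 7 shelves of capacity 36 cm exists — the minimum is 8.

No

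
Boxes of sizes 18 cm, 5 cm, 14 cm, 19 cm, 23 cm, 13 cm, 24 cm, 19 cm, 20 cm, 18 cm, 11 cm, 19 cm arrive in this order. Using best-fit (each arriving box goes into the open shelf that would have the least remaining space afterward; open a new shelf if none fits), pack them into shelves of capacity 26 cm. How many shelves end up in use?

10

  18 → shelf 1 (new)  [load 18/26]
  5 → shelf 1  [load 23/26]
  14 → shelf 2 (new)  [load 14/26]
  19 → shelf 3 (new)  [load 19/26]
  23 → shelf 4 (new)  [load 23/26]
  13 → shelf 5 (new)  [load 13/26]
  24 → shelf 6 (new)  [load 24/26]
  19 → shelf 7 (new)  [load 19/26]
  20 → shelf 8 (new)  [load 20/26]
  18 → shelf 9 (new)  [load 18/26]
  11 → shelf 2  [load 25/26]
  19 → shelf 10 (new)  [load 19/26]
10 shelves opened.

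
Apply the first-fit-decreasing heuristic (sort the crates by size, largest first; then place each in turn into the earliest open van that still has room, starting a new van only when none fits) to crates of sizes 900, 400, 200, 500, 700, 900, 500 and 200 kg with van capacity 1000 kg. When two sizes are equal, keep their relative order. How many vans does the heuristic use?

5

Sorted descending: 900, 900, 700, 500, 500, 400, 200, 200.
  900 → van 1 (new)  [load 900/1000]
  900 → van 2 (new)  [load 900/1000]
  700 → van 3 (new)  [load 700/1000]
  500 → van 4 (new)  [load 500/1000]
  500 → van 4  [load 1000/1000]
  400 → van 5 (new)  [load 400/1000]
  200 → van 3  [load 900/1000]
  200 → van 5  [load 600/1000]
5 vans opened.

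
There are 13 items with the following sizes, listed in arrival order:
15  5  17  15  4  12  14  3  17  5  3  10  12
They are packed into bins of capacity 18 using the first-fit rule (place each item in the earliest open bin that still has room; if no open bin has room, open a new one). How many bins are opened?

9

  15 → bin 1 (new)  [load 15/18]
  5 → bin 2 (new)  [load 5/18]
  17 → bin 3 (new)  [load 17/18]
  15 → bin 4 (new)  [load 15/18]
  4 → bin 2  [load 9/18]
  12 → bin 5 (new)  [load 12/18]
  14 → bin 6 (new)  [load 14/18]
  3 → bin 1  [load 18/18]
  17 → bin 7 (new)  [load 17/18]
  5 → bin 2  [load 14/18]
  3 → bin 2  [load 17/18]
  10 → bin 8 (new)  [load 10/18]
  12 → bin 9 (new)  [load 12/18]
9 bins opened.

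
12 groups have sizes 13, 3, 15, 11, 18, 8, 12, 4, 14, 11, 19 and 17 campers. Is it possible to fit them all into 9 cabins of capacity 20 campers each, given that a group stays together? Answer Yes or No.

Yes

A valid assignment using 9 cabins:
  cabin 1: 19 = 19
  cabin 2: 18 = 18
  cabin 3: 17 + 3 = 20
  cabin 4: 15 + 4 = 19
  cabin 5: 14 = 14
  cabin 6: 13 = 13
  cabin 7: 12 + 8 = 20
  cabin 8: 11 = 11
  cabin 9: 11 = 11
Every load is within 20 campers, so 9 cabins suffice.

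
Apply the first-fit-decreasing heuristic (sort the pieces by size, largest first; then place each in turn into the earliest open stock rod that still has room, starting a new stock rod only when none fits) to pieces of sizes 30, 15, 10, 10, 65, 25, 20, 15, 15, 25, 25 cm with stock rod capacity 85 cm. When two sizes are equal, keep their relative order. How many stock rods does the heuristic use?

Sorted descending: 65, 30, 25, 25, 25, 20, 15, 15, 15, 10, 10.
  65 → stock rod 1 (new)  [load 65/85]
  30 → stock rod 2 (new)  [load 30/85]
  25 → stock rod 2  [load 55/85]
  25 → stock rod 2  [load 80/85]
  25 → stock rod 3 (new)  [load 25/85]
  20 → stock rod 1  [load 85/85]
  15 → stock rod 3  [load 40/85]
  15 → stock rod 3  [load 55/85]
  15 → stock rod 3  [load 70/85]
  10 → stock rod 3  [load 80/85]
  10 → stock rod 4 (new)  [load 10/85]
4 stock rods opened.

4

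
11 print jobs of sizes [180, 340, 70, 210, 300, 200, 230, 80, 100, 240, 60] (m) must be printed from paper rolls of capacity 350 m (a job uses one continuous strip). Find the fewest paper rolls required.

Total = 340 + 300 + 240 + 230 + 210 + 200 + 180 + 100 + 80 + 70 + 60 = 2010 m.
Lower bound: ⌈2010/350⌉ = 6 paper rolls.
Also, 7 print jobs each exceed 175 m, and no two of those can share a roll, so at least 7 paper rolls are needed.
A packing using 7 paper rolls:
  roll 1: 340 = 340
  roll 2: 300 = 300
  roll 3: 240 + 100 = 340
  roll 4: 230 + 80 = 310
  roll 5: 210 + 70 + 60 = 340
  roll 6: 200 = 200
  roll 7: 180 = 180
This matches the lower bound, so 7 is optimal.

7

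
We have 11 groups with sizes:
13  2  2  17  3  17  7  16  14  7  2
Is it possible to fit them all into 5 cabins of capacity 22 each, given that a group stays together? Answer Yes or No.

Yes

A valid assignment using 5 cabins:
  cabin 1: 17 + 3 + 2 = 22
  cabin 2: 17 + 2 + 2 = 21
  cabin 3: 16 = 16
  cabin 4: 14 + 7 = 21
  cabin 5: 13 + 7 = 20
Every load is within 22, so 5 cabins suffice.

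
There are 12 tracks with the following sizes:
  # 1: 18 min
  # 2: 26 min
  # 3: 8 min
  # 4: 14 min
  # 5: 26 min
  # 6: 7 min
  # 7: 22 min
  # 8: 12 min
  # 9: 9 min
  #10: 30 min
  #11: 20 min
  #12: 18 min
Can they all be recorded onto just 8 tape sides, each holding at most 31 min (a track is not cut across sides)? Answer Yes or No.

A valid assignment using 8 tape sides:
  side 1: 30 = 30
  side 2: 26 = 26
  side 3: 26 = 26
  side 4: 22 + 9 = 31
  side 5: 20 + 8 = 28
  side 6: 18 + 12 = 30
  side 7: 18 + 7 = 25
  side 8: 14 = 14
Every load is within 31 min, so 8 tape sides suffice.

Yes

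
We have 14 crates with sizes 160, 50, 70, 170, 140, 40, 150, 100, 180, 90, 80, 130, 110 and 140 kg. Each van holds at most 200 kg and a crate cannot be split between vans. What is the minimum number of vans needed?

9

Total = 180 + 170 + 160 + 150 + 140 + 140 + 130 + 110 + 100 + 90 + 80 + 70 + 50 + 40 = 1610 kg.
Lower bound: ⌈1610/200⌉ = 9 vans.
A packing using 9 vans:
  van 1: 180 = 180
  van 2: 170 = 170
  van 3: 160 + 40 = 200
  van 4: 150 + 50 = 200
  van 5: 140 = 140
  van 6: 140 = 140
  van 7: 130 + 70 = 200
  van 8: 110 + 90 = 200
  van 9: 100 + 80 = 180
This matches the lower bound, so 9 is optimal.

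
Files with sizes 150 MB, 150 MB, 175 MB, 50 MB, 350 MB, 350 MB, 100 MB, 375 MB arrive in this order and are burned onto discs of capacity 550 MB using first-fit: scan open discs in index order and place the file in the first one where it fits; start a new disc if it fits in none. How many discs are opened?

  150 → disc 1 (new)  [load 150/550]
  150 → disc 1  [load 300/550]
  175 → disc 1  [load 475/550]
  50 → disc 1  [load 525/550]
  350 → disc 2 (new)  [load 350/550]
  350 → disc 3 (new)  [load 350/550]
  100 → disc 2  [load 450/550]
  375 → disc 4 (new)  [load 375/550]
4 discs opened.

4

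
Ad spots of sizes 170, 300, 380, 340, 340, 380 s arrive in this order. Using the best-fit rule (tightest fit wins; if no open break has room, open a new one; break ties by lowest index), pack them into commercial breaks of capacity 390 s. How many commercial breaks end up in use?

  170 → break 1 (new)  [load 170/390]
  300 → break 2 (new)  [load 300/390]
  380 → break 3 (new)  [load 380/390]
  340 → break 4 (new)  [load 340/390]
  340 → break 5 (new)  [load 340/390]
  380 → break 6 (new)  [load 380/390]
6 commercial breaks opened.

6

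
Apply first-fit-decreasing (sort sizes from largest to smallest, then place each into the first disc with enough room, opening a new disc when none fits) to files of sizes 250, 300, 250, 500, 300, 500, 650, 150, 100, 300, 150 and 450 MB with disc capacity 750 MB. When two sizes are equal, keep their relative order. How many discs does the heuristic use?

6

Sorted descending: 650, 500, 500, 450, 300, 300, 300, 250, 250, 150, 150, 100.
  650 → disc 1 (new)  [load 650/750]
  500 → disc 2 (new)  [load 500/750]
  500 → disc 3 (new)  [load 500/750]
  450 → disc 4 (new)  [load 450/750]
  300 → disc 4  [load 750/750]
  300 → disc 5 (new)  [load 300/750]
  300 → disc 5  [load 600/750]
  250 → disc 2  [load 750/750]
  250 → disc 3  [load 750/750]
  150 → disc 5  [load 750/750]
  150 → disc 6 (new)  [load 150/750]
  100 → disc 1  [load 750/750]
6 discs opened.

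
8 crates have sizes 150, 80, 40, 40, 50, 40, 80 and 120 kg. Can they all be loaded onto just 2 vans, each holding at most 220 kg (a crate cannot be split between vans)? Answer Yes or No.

Total = 600 kg; ⌈600/220⌉ = 3.
At least 3 vans are required, but only 2 are allowed.

No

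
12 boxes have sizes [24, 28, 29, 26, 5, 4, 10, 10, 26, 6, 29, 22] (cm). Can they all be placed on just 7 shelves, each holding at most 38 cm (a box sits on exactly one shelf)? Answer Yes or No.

A valid assignment using 7 shelves:
  shelf 1: 29 + 6 = 35
  shelf 2: 29 + 5 + 4 = 38
  shelf 3: 28 + 10 = 38
  shelf 4: 26 + 10 = 36
  shelf 5: 26 = 26
  shelf 6: 24 = 24
  shelf 7: 22 = 22
Every load is within 38 cm, so 7 shelves suffice.

Yes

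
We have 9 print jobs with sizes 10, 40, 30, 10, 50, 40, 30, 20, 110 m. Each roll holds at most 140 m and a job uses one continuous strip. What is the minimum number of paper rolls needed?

Total = 110 + 50 + 40 + 40 + 30 + 30 + 20 + 10 + 10 = 340 m.
Lower bound: ⌈340/140⌉ = 3 paper rolls.
A packing using 3 paper rolls:
  roll 1: 110 + 30 = 140
  roll 2: 50 + 40 + 40 + 10 = 140
  roll 3: 30 + 20 + 10 = 60
This matches the lower bound, so 3 is optimal.

3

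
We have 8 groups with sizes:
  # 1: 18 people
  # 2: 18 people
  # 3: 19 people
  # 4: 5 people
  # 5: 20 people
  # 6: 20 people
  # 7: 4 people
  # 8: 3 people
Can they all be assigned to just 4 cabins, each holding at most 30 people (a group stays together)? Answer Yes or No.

Total = 107 people; ⌈107/30⌉ = 4.
5 groups each exceed half the capacity and cannot share a cabin, forcing at least 5 cabins.
At least 5 cabins are required, but only 4 are allowed.

No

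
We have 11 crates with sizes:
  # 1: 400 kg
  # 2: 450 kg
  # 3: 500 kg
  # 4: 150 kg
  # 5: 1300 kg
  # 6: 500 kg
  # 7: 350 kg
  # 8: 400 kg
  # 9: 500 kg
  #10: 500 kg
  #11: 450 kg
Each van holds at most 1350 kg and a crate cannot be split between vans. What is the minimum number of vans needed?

Total = 1300 + 500 + 500 + 500 + 500 + 450 + 450 + 400 + 400 + 350 + 150 = 5500 kg.
Lower bound: ⌈5500/1350⌉ = 5 vans.
A packing using 5 vans:
  van 1: 1300 = 1300
  van 2: 500 + 500 + 350 = 1350
  van 3: 500 + 500 + 150 = 1150
  van 4: 450 + 450 + 400 = 1300
  van 5: 400 = 400
This matches the lower bound, so 5 is optimal.

5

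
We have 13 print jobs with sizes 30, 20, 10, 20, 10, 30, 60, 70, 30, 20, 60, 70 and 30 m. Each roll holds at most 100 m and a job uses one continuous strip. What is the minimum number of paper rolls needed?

Total = 70 + 70 + 60 + 60 + 30 + 30 + 30 + 30 + 20 + 20 + 20 + 10 + 10 = 460 m.
Lower bound: ⌈460/100⌉ = 5 paper rolls.
A packing using 5 paper rolls:
  roll 1: 70 + 30 = 100
  roll 2: 70 + 30 = 100
  roll 3: 60 + 30 + 10 = 100
  roll 4: 60 + 30 + 10 = 100
  roll 5: 20 + 20 + 20 = 60
This matches the lower bound, so 5 is optimal.

5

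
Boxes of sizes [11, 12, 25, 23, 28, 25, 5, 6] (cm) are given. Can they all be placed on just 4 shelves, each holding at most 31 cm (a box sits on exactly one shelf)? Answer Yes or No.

No

Total = 135 cm; ⌈135/31⌉ = 5.
At least 5 shelves are required, but only 4 are allowed.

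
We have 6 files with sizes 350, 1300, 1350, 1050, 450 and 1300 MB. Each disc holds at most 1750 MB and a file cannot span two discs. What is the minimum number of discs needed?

4

Total = 1350 + 1300 + 1300 + 1050 + 450 + 350 = 5800 MB.
Lower bound: ⌈5800/1750⌉ = 4 discs.
A packing using 4 discs:
  disc 1: 1350 + 350 = 1700
  disc 2: 1300 + 450 = 1750
  disc 3: 1300 = 1300
  disc 4: 1050 = 1050
This matches the lower bound, so 4 is optimal.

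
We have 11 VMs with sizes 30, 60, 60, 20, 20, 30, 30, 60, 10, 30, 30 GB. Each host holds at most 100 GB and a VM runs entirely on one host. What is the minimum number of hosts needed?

4

Total = 60 + 60 + 60 + 30 + 30 + 30 + 30 + 30 + 20 + 20 + 10 = 380 GB.
Lower bound: ⌈380/100⌉ = 4 hosts.
A packing using 4 hosts:
  host 1: 60 + 30 + 10 = 100
  host 2: 60 + 30 = 90
  host 3: 60 + 30 = 90
  host 4: 30 + 30 + 20 + 20 = 100
This matches the lower bound, so 4 is optimal.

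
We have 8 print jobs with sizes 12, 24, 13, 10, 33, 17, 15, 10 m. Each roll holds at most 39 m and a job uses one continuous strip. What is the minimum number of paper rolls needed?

Total = 33 + 24 + 17 + 15 + 13 + 12 + 10 + 10 = 134 m.
Lower bound: ⌈134/39⌉ = 4 paper rolls.
A packing using 4 paper rolls:
  roll 1: 33 = 33
  roll 2: 24 + 15 = 39
  roll 3: 17 + 13 = 30
  roll 4: 12 + 10 + 10 = 32
This matches the lower bound, so 4 is optimal.

4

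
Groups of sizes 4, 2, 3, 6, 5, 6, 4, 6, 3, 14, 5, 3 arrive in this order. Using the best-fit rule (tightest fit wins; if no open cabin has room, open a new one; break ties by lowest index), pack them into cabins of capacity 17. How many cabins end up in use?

4

  4 → cabin 1 (new)  [load 4/17]
  2 → cabin 1  [load 6/17]
  3 → cabin 1  [load 9/17]
  6 → cabin 1  [load 15/17]
  5 → cabin 2 (new)  [load 5/17]
  6 → cabin 2  [load 11/17]
  4 → cabin 2  [load 15/17]
  6 → cabin 3 (new)  [load 6/17]
  3 → cabin 3  [load 9/17]
  14 → cabin 4 (new)  [load 14/17]
  5 → cabin 3  [load 14/17]
  3 → cabin 3  [load 17/17]
4 cabins opened.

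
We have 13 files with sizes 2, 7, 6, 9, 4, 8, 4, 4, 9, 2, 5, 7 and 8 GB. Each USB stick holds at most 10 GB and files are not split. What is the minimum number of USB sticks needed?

9

Total = 9 + 9 + 8 + 8 + 7 + 7 + 6 + 5 + 4 + 4 + 4 + 2 + 2 = 75 GB.
Lower bound: ⌈75/10⌉ = 8 USB sticks.
A packing using 9 USB sticks:
  USB stick 1: 9 = 9
  USB stick 2: 9 = 9
  USB stick 3: 8 + 2 = 10
  USB stick 4: 8 + 2 = 10
  USB stick 5: 7 = 7
  USB stick 6: 7 = 7
  USB stick 7: 6 + 4 = 10
  USB stick 8: 5 + 4 = 9
  USB stick 9: 4 = 4
No arrangement into 8 USB sticks stays within capacity, so 9 is optimal.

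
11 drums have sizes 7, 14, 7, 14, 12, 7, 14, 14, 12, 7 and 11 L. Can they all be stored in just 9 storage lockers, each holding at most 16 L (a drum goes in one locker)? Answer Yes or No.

A valid assignment using 9 storage lockers:
  locker 1: 14 = 14
  locker 2: 14 = 14
  locker 3: 14 = 14
  locker 4: 14 = 14
  locker 5: 12 = 12
  locker 6: 12 = 12
  locker 7: 11 = 11
  locker 8: 7 + 7 = 14
  locker 9: 7 + 7 = 14
Every load is within 16 L, so 9 storage lockers suffice.

Yes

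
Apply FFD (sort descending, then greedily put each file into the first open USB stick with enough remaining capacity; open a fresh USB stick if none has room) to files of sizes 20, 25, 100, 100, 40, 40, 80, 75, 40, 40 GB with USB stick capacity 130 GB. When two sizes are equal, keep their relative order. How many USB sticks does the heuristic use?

5

Sorted descending: 100, 100, 80, 75, 40, 40, 40, 40, 25, 20.
  100 → USB stick 1 (new)  [load 100/130]
  100 → USB stick 2 (new)  [load 100/130]
  80 → USB stick 3 (new)  [load 80/130]
  75 → USB stick 4 (new)  [load 75/130]
  40 → USB stick 3  [load 120/130]
  40 → USB stick 4  [load 115/130]
  40 → USB stick 5 (new)  [load 40/130]
  40 → USB stick 5  [load 80/130]
  25 → USB stick 1  [load 125/130]
  20 → USB stick 2  [load 120/130]
5 USB sticks opened.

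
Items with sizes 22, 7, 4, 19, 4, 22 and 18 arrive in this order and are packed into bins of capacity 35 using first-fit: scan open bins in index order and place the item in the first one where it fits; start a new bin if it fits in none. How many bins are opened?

4

  22 → bin 1 (new)  [load 22/35]
  7 → bin 1  [load 29/35]
  4 → bin 1  [load 33/35]
  19 → bin 2 (new)  [load 19/35]
  4 → bin 2  [load 23/35]
  22 → bin 3 (new)  [load 22/35]
  18 → bin 4 (new)  [load 18/35]
4 bins opened.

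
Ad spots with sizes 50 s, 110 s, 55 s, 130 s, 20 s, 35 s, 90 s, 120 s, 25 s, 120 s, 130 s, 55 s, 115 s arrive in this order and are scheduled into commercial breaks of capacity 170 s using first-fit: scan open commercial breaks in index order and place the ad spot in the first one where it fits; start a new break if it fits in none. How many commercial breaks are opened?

  50 → break 1 (new)  [load 50/170]
  110 → break 1  [load 160/170]
  55 → break 2 (new)  [load 55/170]
  130 → break 3 (new)  [load 130/170]
  20 → break 2  [load 75/170]
  35 → break 2  [load 110/170]
  90 → break 4 (new)  [load 90/170]
  120 → break 5 (new)  [load 120/170]
  25 → break 2  [load 135/170]
  120 → break 6 (new)  [load 120/170]
  130 → break 7 (new)  [load 130/170]
  55 → break 4  [load 145/170]
  115 → break 8 (new)  [load 115/170]
8 commercial breaks opened.

8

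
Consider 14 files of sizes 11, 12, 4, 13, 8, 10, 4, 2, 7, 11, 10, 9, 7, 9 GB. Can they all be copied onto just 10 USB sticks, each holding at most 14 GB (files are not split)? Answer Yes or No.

A valid assignment using 10 USB sticks:
  USB stick 1: 13 = 13
  USB stick 2: 12 + 2 = 14
  USB stick 3: 11 = 11
  USB stick 4: 11 = 11
  USB stick 5: 10 + 4 = 14
  USB stick 6: 10 + 4 = 14
  USB stick 7: 9 = 9
  USB stick 8: 9 = 9
  USB stick 9: 8 = 8
  USB stick 10: 7 + 7 = 14
Every load is within 14 GB, so 10 USB sticks suffice.

Yes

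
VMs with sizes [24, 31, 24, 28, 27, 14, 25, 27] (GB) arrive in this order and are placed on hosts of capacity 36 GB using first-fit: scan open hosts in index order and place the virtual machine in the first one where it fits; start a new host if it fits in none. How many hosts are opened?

8

  24 → host 1 (new)  [load 24/36]
  31 → host 2 (new)  [load 31/36]
  24 → host 3 (new)  [load 24/36]
  28 → host 4 (new)  [load 28/36]
  27 → host 5 (new)  [load 27/36]
  14 → host 6 (new)  [load 14/36]
  25 → host 7 (new)  [load 25/36]
  27 → host 8 (new)  [load 27/36]
8 hosts opened.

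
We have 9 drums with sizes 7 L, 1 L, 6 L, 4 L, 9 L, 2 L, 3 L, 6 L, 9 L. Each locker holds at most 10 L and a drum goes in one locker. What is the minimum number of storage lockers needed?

5

Total = 9 + 9 + 7 + 6 + 6 + 4 + 3 + 2 + 1 = 47 L.
Lower bound: ⌈47/10⌉ = 5 storage lockers.
A packing using 5 storage lockers:
  locker 1: 9 + 1 = 10
  locker 2: 9 = 9
  locker 3: 7 + 3 = 10
  locker 4: 6 + 4 = 10
  locker 5: 6 + 2 = 8
This matches the lower bound, so 5 is optimal.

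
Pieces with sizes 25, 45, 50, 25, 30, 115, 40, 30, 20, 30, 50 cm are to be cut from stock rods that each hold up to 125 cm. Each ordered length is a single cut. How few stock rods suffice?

4

Total = 115 + 50 + 50 + 45 + 40 + 30 + 30 + 30 + 25 + 25 + 20 = 460 cm.
Lower bound: ⌈460/125⌉ = 4 stock rods.
A packing using 4 stock rods:
  stock rod 1: 115 = 115
  stock rod 2: 50 + 50 + 25 = 125
  stock rod 3: 45 + 40 + 30 = 115
  stock rod 4: 30 + 30 + 25 + 20 = 105
This matches the lower bound, so 4 is optimal.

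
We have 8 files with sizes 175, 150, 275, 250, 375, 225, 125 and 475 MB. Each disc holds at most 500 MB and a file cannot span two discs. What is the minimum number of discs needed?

5

Total = 475 + 375 + 275 + 250 + 225 + 175 + 150 + 125 = 2050 MB.
Lower bound: ⌈2050/500⌉ = 5 discs.
A packing using 5 discs:
  disc 1: 475 = 475
  disc 2: 375 + 125 = 500
  disc 3: 275 + 225 = 500
  disc 4: 250 + 175 = 425
  disc 5: 150 = 150
This matches the lower bound, so 5 is optimal.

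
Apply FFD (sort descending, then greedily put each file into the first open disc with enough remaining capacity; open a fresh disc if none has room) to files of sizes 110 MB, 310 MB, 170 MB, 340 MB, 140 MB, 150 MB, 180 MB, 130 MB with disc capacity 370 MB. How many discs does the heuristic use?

Sorted descending: 340, 310, 180, 170, 150, 140, 130, 110.
  340 → disc 1 (new)  [load 340/370]
  310 → disc 2 (new)  [load 310/370]
  180 → disc 3 (new)  [load 180/370]
  170 → disc 3  [load 350/370]
  150 → disc 4 (new)  [load 150/370]
  140 → disc 4  [load 290/370]
  130 → disc 5 (new)  [load 130/370]
  110 → disc 5  [load 240/370]
5 discs opened.

5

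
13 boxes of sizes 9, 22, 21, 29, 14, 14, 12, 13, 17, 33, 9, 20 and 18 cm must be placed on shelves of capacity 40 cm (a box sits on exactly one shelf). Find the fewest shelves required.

Total = 33 + 29 + 22 + 21 + 20 + 18 + 17 + 14 + 14 + 13 + 12 + 9 + 9 = 231 cm.
Lower bound: ⌈231/40⌉ = 6 shelves.
A packing using 7 shelves:
  shelf 1: 33 = 33
  shelf 2: 29 + 9 = 38
  shelf 3: 22 + 18 = 40
  shelf 4: 21 + 17 = 38
  shelf 5: 20 + 14 = 34
  shelf 6: 14 + 13 + 12 = 39
  shelf 7: 9 = 9
No arrangement into 6 shelves stays within capacity, so 7 is optimal.

7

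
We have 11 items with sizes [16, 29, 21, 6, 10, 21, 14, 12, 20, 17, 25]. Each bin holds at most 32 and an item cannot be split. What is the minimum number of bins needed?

Total = 29 + 25 + 21 + 21 + 20 + 17 + 16 + 14 + 12 + 10 + 6 = 191.
Lower bound: ⌈191/32⌉ = 6 bins.
A packing using 7 bins:
  bin 1: 29 = 29
  bin 2: 25 + 6 = 31
  bin 3: 21 + 10 = 31
  bin 4: 21 = 21
  bin 5: 20 + 12 = 32
  bin 6: 17 + 14 = 31
  bin 7: 16 = 16
No arrangement into 6 bins stays within capacity, so 7 is optimal.

7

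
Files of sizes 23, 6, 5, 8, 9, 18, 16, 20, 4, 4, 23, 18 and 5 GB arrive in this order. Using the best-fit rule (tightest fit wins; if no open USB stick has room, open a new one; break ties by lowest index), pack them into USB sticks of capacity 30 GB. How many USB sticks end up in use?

7

  23 → USB stick 1 (new)  [load 23/30]
  6 → USB stick 1  [load 29/30]
  5 → USB stick 2 (new)  [load 5/30]
  8 → USB stick 2  [load 13/30]
  9 → USB stick 2  [load 22/30]
  18 → USB stick 3 (new)  [load 18/30]
  16 → USB stick 4 (new)  [load 16/30]
  20 → USB stick 5 (new)  [load 20/30]
  4 → USB stick 2  [load 26/30]
  4 → USB stick 2  [load 30/30]
  23 → USB stick 6 (new)  [load 23/30]
  18 → USB stick 7 (new)  [load 18/30]
  5 → USB stick 6  [load 28/30]
7 USB sticks opened.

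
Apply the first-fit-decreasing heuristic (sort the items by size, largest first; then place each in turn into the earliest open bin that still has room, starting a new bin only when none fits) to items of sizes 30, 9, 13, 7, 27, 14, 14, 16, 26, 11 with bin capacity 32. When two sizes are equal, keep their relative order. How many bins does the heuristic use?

Sorted descending: 30, 27, 26, 16, 14, 14, 13, 11, 9, 7.
  30 → bin 1 (new)  [load 30/32]
  27 → bin 2 (new)  [load 27/32]
  26 → bin 3 (new)  [load 26/32]
  16 → bin 4 (new)  [load 16/32]
  14 → bin 4  [load 30/32]
  14 → bin 5 (new)  [load 14/32]
  13 → bin 5  [load 27/32]
  11 → bin 6 (new)  [load 11/32]
  9 → bin 6  [load 20/32]
  7 → bin 6  [load 27/32]
6 bins opened.

6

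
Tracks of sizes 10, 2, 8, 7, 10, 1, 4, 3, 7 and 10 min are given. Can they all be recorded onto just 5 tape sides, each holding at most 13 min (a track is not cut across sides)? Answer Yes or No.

Total = 62 min; ⌈62/13⌉ = 5.
6 tracks each exceed half the capacity and cannot share a side, forcing at least 6 tape sides.
At least 6 tape sides are required, but only 5 are allowed.

No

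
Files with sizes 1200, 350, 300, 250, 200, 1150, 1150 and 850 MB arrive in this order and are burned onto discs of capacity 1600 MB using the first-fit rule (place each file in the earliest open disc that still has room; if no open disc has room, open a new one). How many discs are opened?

4

  1200 → disc 1 (new)  [load 1200/1600]
  350 → disc 1  [load 1550/1600]
  300 → disc 2 (new)  [load 300/1600]
  250 → disc 2  [load 550/1600]
  200 → disc 2  [load 750/1600]
  1150 → disc 3 (new)  [load 1150/1600]
  1150 → disc 4 (new)  [load 1150/1600]
  850 → disc 2  [load 1600/1600]
4 discs opened.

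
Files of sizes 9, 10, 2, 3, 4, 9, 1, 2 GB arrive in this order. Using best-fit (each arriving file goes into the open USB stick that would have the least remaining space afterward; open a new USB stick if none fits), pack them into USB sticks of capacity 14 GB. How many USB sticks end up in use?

  9 → USB stick 1 (new)  [load 9/14]
  10 → USB stick 2 (new)  [load 10/14]
  2 → USB stick 2  [load 12/14]
  3 → USB stick 1  [load 12/14]
  4 → USB stick 3 (new)  [load 4/14]
  9 → USB stick 3  [load 13/14]
  1 → USB stick 3  [load 14/14]
  2 → USB stick 1  [load 14/14]
3 USB sticks opened.

3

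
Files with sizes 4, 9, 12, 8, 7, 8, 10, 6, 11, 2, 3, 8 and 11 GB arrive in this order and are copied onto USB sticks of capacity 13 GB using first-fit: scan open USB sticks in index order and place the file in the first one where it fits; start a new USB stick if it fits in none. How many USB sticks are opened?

9

  4 → USB stick 1 (new)  [load 4/13]
  9 → USB stick 1  [load 13/13]
  12 → USB stick 2 (new)  [load 12/13]
  8 → USB stick 3 (new)  [load 8/13]
  7 → USB stick 4 (new)  [load 7/13]
  8 → USB stick 5 (new)  [load 8/13]
  10 → USB stick 6 (new)  [load 10/13]
  6 → USB stick 4  [load 13/13]
  11 → USB stick 7 (new)  [load 11/13]
  2 → USB stick 3  [load 10/13]
  3 → USB stick 3  [load 13/13]
  8 → USB stick 8 (new)  [load 8/13]
  11 → USB stick 9 (new)  [load 11/13]
9 USB sticks opened.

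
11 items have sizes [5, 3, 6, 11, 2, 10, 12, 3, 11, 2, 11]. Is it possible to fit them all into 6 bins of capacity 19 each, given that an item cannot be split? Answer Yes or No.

A valid assignment using 5 bins:
  bin 1: 12 + 6 = 18
  bin 2: 11 + 5 + 3 = 19
  bin 3: 11 + 3 + 2 + 2 = 18
  bin 4: 11 = 11
  bin 5: 10 = 10
That uses only 5 ≤ 6, so 6 bins are enough.

Yes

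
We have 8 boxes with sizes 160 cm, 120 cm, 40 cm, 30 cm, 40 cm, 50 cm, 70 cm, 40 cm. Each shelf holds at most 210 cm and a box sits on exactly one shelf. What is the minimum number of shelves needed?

Total = 160 + 120 + 70 + 50 + 40 + 40 + 40 + 30 = 550 cm.
Lower bound: ⌈550/210⌉ = 3 shelves.
A packing using 3 shelves:
  shelf 1: 160 + 50 = 210
  shelf 2: 120 + 70 = 190
  shelf 3: 40 + 40 + 40 + 30 = 150
This matches the lower bound, so 3 is optimal.

3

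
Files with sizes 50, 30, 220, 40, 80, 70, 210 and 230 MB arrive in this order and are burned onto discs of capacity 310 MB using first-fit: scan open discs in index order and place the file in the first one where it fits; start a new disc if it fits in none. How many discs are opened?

  50 → disc 1 (new)  [load 50/310]
  30 → disc 1  [load 80/310]
  220 → disc 1  [load 300/310]
  40 → disc 2 (new)  [load 40/310]
  80 → disc 2  [load 120/310]
  70 → disc 2  [load 190/310]
  210 → disc 3 (new)  [load 210/310]
  230 → disc 4 (new)  [load 230/310]
4 discs opened.

4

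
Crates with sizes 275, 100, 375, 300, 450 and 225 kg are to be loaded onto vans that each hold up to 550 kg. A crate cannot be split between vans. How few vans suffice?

Total = 450 + 375 + 300 + 275 + 225 + 100 = 1725 kg.
Lower bound: ⌈1725/550⌉ = 4 vans.
A packing using 4 vans:
  van 1: 450 + 100 = 550
  van 2: 375 = 375
  van 3: 300 + 225 = 525
  van 4: 275 = 275
This matches the lower bound, so 4 is optimal.

4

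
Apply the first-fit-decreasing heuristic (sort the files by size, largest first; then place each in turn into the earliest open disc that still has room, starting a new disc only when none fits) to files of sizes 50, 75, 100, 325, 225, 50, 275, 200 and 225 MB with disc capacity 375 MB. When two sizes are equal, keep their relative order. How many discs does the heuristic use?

5

Sorted descending: 325, 275, 225, 225, 200, 100, 75, 50, 50.
  325 → disc 1 (new)  [load 325/375]
  275 → disc 2 (new)  [load 275/375]
  225 → disc 3 (new)  [load 225/375]
  225 → disc 4 (new)  [load 225/375]
  200 → disc 5 (new)  [load 200/375]
  100 → disc 2  [load 375/375]
  75 → disc 3  [load 300/375]
  50 → disc 1  [load 375/375]
  50 → disc 3  [load 350/375]
5 discs opened.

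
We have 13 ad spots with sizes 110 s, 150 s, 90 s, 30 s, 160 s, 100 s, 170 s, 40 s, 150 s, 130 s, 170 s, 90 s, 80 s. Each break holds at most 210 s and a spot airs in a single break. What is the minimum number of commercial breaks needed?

Total = 170 + 170 + 160 + 150 + 150 + 130 + 110 + 100 + 90 + 90 + 80 + 40 + 30 = 1470 s.
Lower bound: ⌈1470/210⌉ = 7 commercial breaks.
A packing using 8 commercial breaks:
  break 1: 170 + 40 = 210
  break 2: 170 + 30 = 200
  break 3: 160 = 160
  break 4: 150 = 150
  break 5: 150 = 150
  break 6: 130 + 80 = 210
  break 7: 110 + 100 = 210
  break 8: 90 + 90 = 180
No arrangement into 7 commercial breaks stays within capacity, so 8 is optimal.

8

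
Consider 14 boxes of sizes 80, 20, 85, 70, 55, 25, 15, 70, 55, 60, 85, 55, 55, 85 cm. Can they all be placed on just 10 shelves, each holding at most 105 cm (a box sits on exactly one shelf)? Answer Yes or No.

Total = 815 cm; ⌈815/105⌉ = 8.
11 boxes each exceed half the capacity and cannot share a shelf, forcing at least 11 shelves.
At least 11 shelves are required, but only 10 are allowed.

No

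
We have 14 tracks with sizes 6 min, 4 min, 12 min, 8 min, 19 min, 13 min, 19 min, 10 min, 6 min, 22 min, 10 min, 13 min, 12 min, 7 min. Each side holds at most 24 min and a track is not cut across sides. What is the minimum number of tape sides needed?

8

Total = 22 + 19 + 19 + 13 + 13 + 12 + 12 + 10 + 10 + 8 + 7 + 6 + 6 + 4 = 161 min.
Lower bound: ⌈161/24⌉ = 7 tape sides.
A packing using 8 tape sides:
  side 1: 22 = 22
  side 2: 19 + 4 = 23
  side 3: 19 = 19
  side 4: 13 + 10 = 23
  side 5: 13 + 10 = 23
  side 6: 12 + 12 = 24
  side 7: 8 + 7 + 6 = 21
  side 8: 6 = 6
No arrangement into 7 tape sides stays within capacity, so 8 is optimal.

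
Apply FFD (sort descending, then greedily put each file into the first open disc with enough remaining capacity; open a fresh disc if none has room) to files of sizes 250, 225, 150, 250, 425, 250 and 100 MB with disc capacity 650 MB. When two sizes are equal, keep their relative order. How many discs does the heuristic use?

Sorted descending: 425, 250, 250, 250, 225, 150, 100.
  425 → disc 1 (new)  [load 425/650]
  250 → disc 2 (new)  [load 250/650]
  250 → disc 2  [load 500/650]
  250 → disc 3 (new)  [load 250/650]
  225 → disc 1  [load 650/650]
  150 → disc 2  [load 650/650]
  100 → disc 3  [load 350/650]
3 discs opened.

3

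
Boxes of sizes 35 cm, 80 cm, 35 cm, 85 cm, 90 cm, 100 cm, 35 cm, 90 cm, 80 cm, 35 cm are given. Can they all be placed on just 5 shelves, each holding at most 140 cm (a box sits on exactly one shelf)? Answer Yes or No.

Total = 665 cm; ⌈665/140⌉ = 5.
6 boxes each exceed half the capacity and cannot share a shelf, forcing at least 6 shelves.
At least 6 shelves are required, but only 5 are allowed.

No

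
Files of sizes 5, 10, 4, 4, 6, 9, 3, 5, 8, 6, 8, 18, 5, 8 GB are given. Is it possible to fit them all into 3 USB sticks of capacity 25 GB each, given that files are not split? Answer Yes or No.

Total = 99 GB; ⌈99/25⌉ = 4.
At least 4 USB sticks are required, but only 3 are allowed.

No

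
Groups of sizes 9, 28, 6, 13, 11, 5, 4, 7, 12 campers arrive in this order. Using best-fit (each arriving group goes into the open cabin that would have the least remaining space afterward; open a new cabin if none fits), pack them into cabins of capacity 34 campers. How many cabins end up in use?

3

  9 → cabin 1 (new)  [load 9/34]
  28 → cabin 2 (new)  [load 28/34]
  6 → cabin 2  [load 34/34]
  13 → cabin 1  [load 22/34]
  11 → cabin 1  [load 33/34]
  5 → cabin 3 (new)  [load 5/34]
  4 → cabin 3  [load 9/34]
  7 → cabin 3  [load 16/34]
  12 → cabin 3  [load 28/34]
3 cabins opened.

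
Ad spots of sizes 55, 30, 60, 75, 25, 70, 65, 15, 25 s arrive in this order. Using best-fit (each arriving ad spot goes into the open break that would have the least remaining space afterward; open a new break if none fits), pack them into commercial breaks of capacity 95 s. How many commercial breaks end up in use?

5

  55 → break 1 (new)  [load 55/95]
  30 → break 1  [load 85/95]
  60 → break 2 (new)  [load 60/95]
  75 → break 3 (new)  [load 75/95]
  25 → break 2  [load 85/95]
  70 → break 4 (new)  [load 70/95]
  65 → break 5 (new)  [load 65/95]
  15 → break 3  [load 90/95]
  25 → break 4  [load 95/95]
5 commercial breaks opened.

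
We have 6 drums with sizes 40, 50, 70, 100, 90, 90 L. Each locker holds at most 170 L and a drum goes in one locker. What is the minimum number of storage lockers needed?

3

Total = 100 + 90 + 90 + 70 + 50 + 40 = 440 L.
Lower bound: ⌈440/170⌉ = 3 storage lockers.
A packing using 3 storage lockers:
  locker 1: 100 + 70 = 170
  locker 2: 90 + 50 = 140
  locker 3: 90 + 40 = 130
This matches the lower bound, so 3 is optimal.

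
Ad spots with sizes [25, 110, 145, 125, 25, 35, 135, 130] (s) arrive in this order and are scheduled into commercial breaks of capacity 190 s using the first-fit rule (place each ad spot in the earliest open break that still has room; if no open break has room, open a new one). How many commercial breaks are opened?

5

  25 → break 1 (new)  [load 25/190]
  110 → break 1  [load 135/190]
  145 → break 2 (new)  [load 145/190]
  125 → break 3 (new)  [load 125/190]
  25 → break 1  [load 160/190]
  35 → break 2  [load 180/190]
  135 → break 4 (new)  [load 135/190]
  130 → break 5 (new)  [load 130/190]
5 commercial breaks opened.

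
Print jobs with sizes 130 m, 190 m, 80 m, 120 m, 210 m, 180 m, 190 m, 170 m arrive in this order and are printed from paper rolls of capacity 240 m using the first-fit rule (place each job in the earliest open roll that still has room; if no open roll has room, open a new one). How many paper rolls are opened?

  130 → roll 1 (new)  [load 130/240]
  190 → roll 2 (new)  [load 190/240]
  80 → roll 1  [load 210/240]
  120 → roll 3 (new)  [load 120/240]
  210 → roll 4 (new)  [load 210/240]
  180 → roll 5 (new)  [load 180/240]
  190 → roll 6 (new)  [load 190/240]
  170 → roll 7 (new)  [load 170/240]
7 paper rolls opened.

7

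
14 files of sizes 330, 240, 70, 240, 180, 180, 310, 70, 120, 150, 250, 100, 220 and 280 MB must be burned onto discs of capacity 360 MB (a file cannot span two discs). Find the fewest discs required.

9

Total = 330 + 310 + 280 + 250 + 240 + 240 + 220 + 180 + 180 + 150 + 120 + 100 + 70 + 70 = 2740 MB.
Lower bound: ⌈2740/360⌉ = 8 discs.
A packing using 9 discs:
  disc 1: 330 = 330
  disc 2: 310 = 310
  disc 3: 280 + 70 = 350
  disc 4: 250 + 100 = 350
  disc 5: 240 + 120 = 360
  disc 6: 240 + 70 = 310
  disc 7: 220 = 220
  disc 8: 180 + 180 = 360
  disc 9: 150 = 150
No arrangement into 8 discs stays within capacity, so 9 is optimal.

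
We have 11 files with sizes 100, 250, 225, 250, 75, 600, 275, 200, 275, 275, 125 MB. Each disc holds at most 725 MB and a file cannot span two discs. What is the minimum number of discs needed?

Total = 600 + 275 + 275 + 275 + 250 + 250 + 225 + 200 + 125 + 100 + 75 = 2650 MB.
Lower bound: ⌈2650/725⌉ = 4 discs.
A packing using 4 discs:
  disc 1: 600 + 125 = 725
  disc 2: 275 + 275 + 100 + 75 = 725
  disc 3: 275 + 250 + 200 = 725
  disc 4: 250 + 225 = 475
This matches the lower bound, so 4 is optimal.

4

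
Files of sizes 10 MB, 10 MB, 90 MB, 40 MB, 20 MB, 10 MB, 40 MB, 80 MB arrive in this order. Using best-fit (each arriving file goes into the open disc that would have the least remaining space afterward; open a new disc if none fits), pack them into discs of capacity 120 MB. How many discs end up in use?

3

  10 → disc 1 (new)  [load 10/120]
  10 → disc 1  [load 20/120]
  90 → disc 1  [load 110/120]
  40 → disc 2 (new)  [load 40/120]
  20 → disc 2  [load 60/120]
  10 → disc 1  [load 120/120]
  40 → disc 2  [load 100/120]
  80 → disc 3 (new)  [load 80/120]
3 discs opened.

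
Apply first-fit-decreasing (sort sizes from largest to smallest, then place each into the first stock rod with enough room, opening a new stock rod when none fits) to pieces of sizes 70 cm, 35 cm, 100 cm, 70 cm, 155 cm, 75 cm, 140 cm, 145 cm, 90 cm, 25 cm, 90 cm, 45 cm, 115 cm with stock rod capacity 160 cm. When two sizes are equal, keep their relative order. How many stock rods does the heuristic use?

8

Sorted descending: 155, 145, 140, 115, 100, 90, 90, 75, 70, 70, 45, 35, 25.
  155 → stock rod 1 (new)  [load 155/160]
  145 → stock rod 2 (new)  [load 145/160]
  140 → stock rod 3 (new)  [load 140/160]
  115 → stock rod 4 (new)  [load 115/160]
  100 → stock rod 5 (new)  [load 100/160]
  90 → stock rod 6 (new)  [load 90/160]
  90 → stock rod 7 (new)  [load 90/160]
  75 → stock rod 8 (new)  [load 75/160]
  70 → stock rod 6  [load 160/160]
  70 → stock rod 7  [load 160/160]
  45 → stock rod 4  [load 160/160]
  35 → stock rod 5  [load 135/160]
  25 → stock rod 5  [load 160/160]
8 stock rods opened.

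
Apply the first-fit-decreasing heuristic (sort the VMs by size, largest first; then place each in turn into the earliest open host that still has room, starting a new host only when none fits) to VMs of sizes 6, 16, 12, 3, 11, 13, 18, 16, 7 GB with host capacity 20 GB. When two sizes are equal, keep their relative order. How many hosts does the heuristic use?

6

Sorted descending: 18, 16, 16, 13, 12, 11, 7, 6, 3.
  18 → host 1 (new)  [load 18/20]
  16 → host 2 (new)  [load 16/20]
  16 → host 3 (new)  [load 16/20]
  13 → host 4 (new)  [load 13/20]
  12 → host 5 (new)  [load 12/20]
  11 → host 6 (new)  [load 11/20]
  7 → host 4  [load 20/20]
  6 → host 5  [load 18/20]
  3 → host 2  [load 19/20]
6 hosts opened.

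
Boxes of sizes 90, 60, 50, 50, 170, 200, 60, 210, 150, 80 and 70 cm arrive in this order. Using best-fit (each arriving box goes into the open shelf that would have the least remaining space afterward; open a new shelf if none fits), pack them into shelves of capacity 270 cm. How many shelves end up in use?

  90 → shelf 1 (new)  [load 90/270]
  60 → shelf 1  [load 150/270]
  50 → shelf 1  [load 200/270]
  50 → shelf 1  [load 250/270]
  170 → shelf 2 (new)  [load 170/270]
  200 → shelf 3 (new)  [load 200/270]
  60 → shelf 3  [load 260/270]
  210 → shelf 4 (new)  [load 210/270]
  150 → shelf 5 (new)  [load 150/270]
  80 → shelf 2  [load 250/270]
  70 → shelf 5  [load 220/270]
5 shelves opened.

5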